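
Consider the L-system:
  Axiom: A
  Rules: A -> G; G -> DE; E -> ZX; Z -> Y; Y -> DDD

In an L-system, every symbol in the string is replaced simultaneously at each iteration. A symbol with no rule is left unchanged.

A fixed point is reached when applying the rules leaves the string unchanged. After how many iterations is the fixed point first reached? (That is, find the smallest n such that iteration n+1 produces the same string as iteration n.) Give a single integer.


Answer: 5

Derivation:
Step 0: A
Step 1: G
Step 2: DE
Step 3: DZX
Step 4: DYX
Step 5: DDDDX
Step 6: DDDDX  (unchanged — fixed point at step 5)


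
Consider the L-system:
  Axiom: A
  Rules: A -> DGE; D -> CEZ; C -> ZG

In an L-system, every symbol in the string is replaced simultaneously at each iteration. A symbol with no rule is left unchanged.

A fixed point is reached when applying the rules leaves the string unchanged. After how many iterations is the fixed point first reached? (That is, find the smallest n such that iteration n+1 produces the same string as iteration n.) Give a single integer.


Step 0: A
Step 1: DGE
Step 2: CEZGE
Step 3: ZGEZGE
Step 4: ZGEZGE  (unchanged — fixed point at step 3)

Answer: 3


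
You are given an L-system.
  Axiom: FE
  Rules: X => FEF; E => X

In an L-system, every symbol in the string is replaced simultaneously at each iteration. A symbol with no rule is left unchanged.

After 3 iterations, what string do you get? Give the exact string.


Step 0: FE
Step 1: FX
Step 2: FFEF
Step 3: FFXF

Answer: FFXF


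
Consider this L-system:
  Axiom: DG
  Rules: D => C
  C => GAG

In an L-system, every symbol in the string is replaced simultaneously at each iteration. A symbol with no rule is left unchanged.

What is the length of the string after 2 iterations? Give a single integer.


Answer: 4

Derivation:
Step 0: length = 2
Step 1: length = 2
Step 2: length = 4


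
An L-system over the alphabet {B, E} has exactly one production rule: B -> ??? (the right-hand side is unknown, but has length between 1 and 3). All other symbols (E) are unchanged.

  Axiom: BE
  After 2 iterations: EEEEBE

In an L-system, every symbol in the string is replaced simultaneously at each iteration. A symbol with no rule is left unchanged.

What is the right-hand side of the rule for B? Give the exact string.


Trying B -> EEB:
  Step 0: BE
  Step 1: EEBE
  Step 2: EEEEBE
Matches the given result.

Answer: EEB


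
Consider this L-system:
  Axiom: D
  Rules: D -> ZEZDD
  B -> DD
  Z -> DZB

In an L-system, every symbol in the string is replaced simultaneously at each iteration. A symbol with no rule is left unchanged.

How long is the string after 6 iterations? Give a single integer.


Answer: 2089

Derivation:
Step 0: length = 1
Step 1: length = 5
Step 2: length = 17
Step 3: length = 55
Step 4: length = 185
Step 5: length = 623
Step 6: length = 2089


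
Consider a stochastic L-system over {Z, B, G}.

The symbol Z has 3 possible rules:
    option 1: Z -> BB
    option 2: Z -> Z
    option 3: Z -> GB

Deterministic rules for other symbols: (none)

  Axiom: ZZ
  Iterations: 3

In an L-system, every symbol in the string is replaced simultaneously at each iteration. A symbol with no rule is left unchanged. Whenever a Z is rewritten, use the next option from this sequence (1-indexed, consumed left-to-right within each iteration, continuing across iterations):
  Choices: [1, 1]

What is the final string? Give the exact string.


Step 0: ZZ
Step 1: BBBB  (used choices [1, 1])
Step 2: BBBB  (used choices [])
Step 3: BBBB  (used choices [])

Answer: BBBB


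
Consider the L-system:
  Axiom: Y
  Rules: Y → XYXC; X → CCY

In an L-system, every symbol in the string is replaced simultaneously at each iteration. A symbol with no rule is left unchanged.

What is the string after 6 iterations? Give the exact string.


Answer: CCCCCCYXYXCCCYCCCXYXCCCYXYXCCCYCCCXYXCCCCCCYXYXCCCYCCCCCCXYXCCCYXYXCCCYCCCXYXCCCCCCYXYXCCCYCCCXYXCCCYXYXCCCYCCCXYXCCCCCCYXYXCCCYCCCCCCXYXCCCYXYXCCCYCCCXYXCCCCCCCCCYXYXCCCYCCCXYXCCCYXYXCCCYCCCXYXCCCCCCYXYXCCCYCCC

Derivation:
Step 0: Y
Step 1: XYXC
Step 2: CCYXYXCCCYC
Step 3: CCXYXCCCYXYXCCCYCCCXYXCC
Step 4: CCCCYXYXCCCYCCCXYXCCCYXYXCCCYCCCXYXCCCCCCYXYXCCCYCC
Step 5: CCCCXYXCCCYXYXCCCYCCCXYXCCCCCCYXYXCCCYCCCXYXCCCYXYXCCCYCCCXYXCCCCCCYXYXCCCYCCCCCCXYXCCCYXYXCCCYCCCXYXCCC
Step 6: CCCCCCYXYXCCCYCCCXYXCCCYXYXCCCYCCCXYXCCCCCCYXYXCCCYCCCCCCXYXCCCYXYXCCCYCCCXYXCCCCCCYXYXCCCYCCCXYXCCCYXYXCCCYCCCXYXCCCCCCYXYXCCCYCCCCCCXYXCCCYXYXCCCYCCCXYXCCCCCCCCCYXYXCCCYCCCXYXCCCYXYXCCCYCCCXYXCCCCCCYXYXCCCYCCC


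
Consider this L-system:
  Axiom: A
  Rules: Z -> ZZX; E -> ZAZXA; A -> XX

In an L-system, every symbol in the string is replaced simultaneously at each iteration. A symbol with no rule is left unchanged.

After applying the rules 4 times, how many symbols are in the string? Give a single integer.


Answer: 2

Derivation:
Step 0: length = 1
Step 1: length = 2
Step 2: length = 2
Step 3: length = 2
Step 4: length = 2


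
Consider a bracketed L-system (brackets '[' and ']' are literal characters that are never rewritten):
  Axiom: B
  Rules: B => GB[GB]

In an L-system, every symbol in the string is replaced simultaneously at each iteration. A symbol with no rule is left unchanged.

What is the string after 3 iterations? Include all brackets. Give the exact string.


Answer: GGGB[GB][GGB[GB]][GGGB[GB][GGB[GB]]]

Derivation:
Step 0: B
Step 1: GB[GB]
Step 2: GGB[GB][GGB[GB]]
Step 3: GGGB[GB][GGB[GB]][GGGB[GB][GGB[GB]]]


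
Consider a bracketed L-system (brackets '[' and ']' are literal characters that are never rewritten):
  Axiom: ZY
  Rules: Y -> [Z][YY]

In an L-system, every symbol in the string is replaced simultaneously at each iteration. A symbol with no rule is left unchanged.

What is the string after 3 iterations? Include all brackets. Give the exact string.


Answer: Z[Z][[Z][[Z][YY][Z][YY]][Z][[Z][YY][Z][YY]]]

Derivation:
Step 0: ZY
Step 1: Z[Z][YY]
Step 2: Z[Z][[Z][YY][Z][YY]]
Step 3: Z[Z][[Z][[Z][YY][Z][YY]][Z][[Z][YY][Z][YY]]]


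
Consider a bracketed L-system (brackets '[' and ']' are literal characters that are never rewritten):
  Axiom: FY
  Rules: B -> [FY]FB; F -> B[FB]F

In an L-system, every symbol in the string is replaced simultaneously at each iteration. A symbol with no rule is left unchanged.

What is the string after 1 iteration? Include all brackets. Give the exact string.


Answer: B[FB]FY

Derivation:
Step 0: FY
Step 1: B[FB]FY


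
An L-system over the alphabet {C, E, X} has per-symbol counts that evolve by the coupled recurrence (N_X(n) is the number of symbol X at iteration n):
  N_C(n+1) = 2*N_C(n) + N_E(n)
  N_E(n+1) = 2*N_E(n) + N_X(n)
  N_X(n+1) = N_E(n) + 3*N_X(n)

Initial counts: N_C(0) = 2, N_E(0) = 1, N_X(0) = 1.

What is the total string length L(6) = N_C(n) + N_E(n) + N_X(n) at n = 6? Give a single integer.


Step 0: N_C=2, N_E=1, N_X=1, L=4
Step 1: N_C=5, N_E=3, N_X=4, L=12
Step 2: N_C=13, N_E=10, N_X=15, L=38
Step 3: N_C=36, N_E=35, N_X=55, L=126
Step 4: N_C=107, N_E=125, N_X=200, L=432
Step 5: N_C=339, N_E=450, N_X=725, L=1514
Step 6: N_C=1128, N_E=1625, N_X=2625, L=5378

Answer: 5378


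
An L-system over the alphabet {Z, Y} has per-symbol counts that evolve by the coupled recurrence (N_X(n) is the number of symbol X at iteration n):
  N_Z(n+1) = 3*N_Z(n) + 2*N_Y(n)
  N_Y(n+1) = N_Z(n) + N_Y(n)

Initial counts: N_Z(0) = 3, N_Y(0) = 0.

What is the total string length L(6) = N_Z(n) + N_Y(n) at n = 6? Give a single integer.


Step 0: N_Z=3, N_Y=0, L=3
Step 1: N_Z=9, N_Y=3, L=12
Step 2: N_Z=33, N_Y=12, L=45
Step 3: N_Z=123, N_Y=45, L=168
Step 4: N_Z=459, N_Y=168, L=627
Step 5: N_Z=1713, N_Y=627, L=2340
Step 6: N_Z=6393, N_Y=2340, L=8733

Answer: 8733


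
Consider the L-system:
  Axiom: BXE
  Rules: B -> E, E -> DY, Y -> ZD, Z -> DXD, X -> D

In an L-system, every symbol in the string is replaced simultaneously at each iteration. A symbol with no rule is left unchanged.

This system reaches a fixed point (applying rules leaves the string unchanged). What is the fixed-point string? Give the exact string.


Step 0: BXE
Step 1: EDDY
Step 2: DYDDZD
Step 3: DZDDDDXDD
Step 4: DDXDDDDDDDD
Step 5: DDDDDDDDDDD
Step 6: DDDDDDDDDDD  (unchanged — fixed point at step 5)

Answer: DDDDDDDDDDD


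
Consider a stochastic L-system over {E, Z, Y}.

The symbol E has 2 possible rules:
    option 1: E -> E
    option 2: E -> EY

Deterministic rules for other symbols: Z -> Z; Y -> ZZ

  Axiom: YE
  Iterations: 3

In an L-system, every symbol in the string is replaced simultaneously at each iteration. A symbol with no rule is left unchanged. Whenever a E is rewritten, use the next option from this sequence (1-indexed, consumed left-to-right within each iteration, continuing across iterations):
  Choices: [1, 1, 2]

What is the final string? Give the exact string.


Answer: ZZEY

Derivation:
Step 0: YE
Step 1: ZZE  (used choices [1])
Step 2: ZZE  (used choices [1])
Step 3: ZZEY  (used choices [2])


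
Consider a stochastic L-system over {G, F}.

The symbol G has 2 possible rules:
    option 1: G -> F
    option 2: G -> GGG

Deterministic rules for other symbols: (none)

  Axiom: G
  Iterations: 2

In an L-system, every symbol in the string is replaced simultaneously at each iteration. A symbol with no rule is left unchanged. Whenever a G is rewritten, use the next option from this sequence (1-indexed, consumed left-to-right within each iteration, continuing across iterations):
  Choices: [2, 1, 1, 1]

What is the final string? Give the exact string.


Step 0: G
Step 1: GGG  (used choices [2])
Step 2: FFF  (used choices [1, 1, 1])

Answer: FFF


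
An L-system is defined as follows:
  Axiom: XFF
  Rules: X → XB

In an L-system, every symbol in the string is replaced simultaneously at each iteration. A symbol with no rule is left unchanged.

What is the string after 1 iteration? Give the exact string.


Answer: XBFF

Derivation:
Step 0: XFF
Step 1: XBFF


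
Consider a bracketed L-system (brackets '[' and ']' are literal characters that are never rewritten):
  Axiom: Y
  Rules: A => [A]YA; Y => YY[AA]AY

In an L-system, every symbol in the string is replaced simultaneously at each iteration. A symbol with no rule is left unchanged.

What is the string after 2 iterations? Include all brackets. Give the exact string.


Answer: YY[AA]AYYY[AA]AY[[A]YA[A]YA][A]YAYY[AA]AY

Derivation:
Step 0: Y
Step 1: YY[AA]AY
Step 2: YY[AA]AYYY[AA]AY[[A]YA[A]YA][A]YAYY[AA]AY


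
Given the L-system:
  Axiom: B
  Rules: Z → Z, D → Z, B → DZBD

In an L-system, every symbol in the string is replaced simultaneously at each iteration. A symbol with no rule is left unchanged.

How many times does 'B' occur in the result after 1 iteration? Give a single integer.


Answer: 1

Derivation:
Step 0: B  (1 'B')
Step 1: DZBD  (1 'B')


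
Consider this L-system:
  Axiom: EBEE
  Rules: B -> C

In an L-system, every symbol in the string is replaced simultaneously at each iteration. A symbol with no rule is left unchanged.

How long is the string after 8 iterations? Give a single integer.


Step 0: length = 4
Step 1: length = 4
Step 2: length = 4
Step 3: length = 4
Step 4: length = 4
Step 5: length = 4
Step 6: length = 4
Step 7: length = 4
Step 8: length = 4

Answer: 4


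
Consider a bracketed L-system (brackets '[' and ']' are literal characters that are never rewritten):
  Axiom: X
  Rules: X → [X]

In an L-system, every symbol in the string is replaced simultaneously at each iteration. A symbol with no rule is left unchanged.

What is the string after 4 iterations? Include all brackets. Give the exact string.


Step 0: X
Step 1: [X]
Step 2: [[X]]
Step 3: [[[X]]]
Step 4: [[[[X]]]]

Answer: [[[[X]]]]


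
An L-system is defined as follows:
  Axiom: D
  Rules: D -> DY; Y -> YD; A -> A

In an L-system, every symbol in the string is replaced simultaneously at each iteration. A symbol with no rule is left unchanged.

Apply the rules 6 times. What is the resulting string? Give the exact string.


Step 0: D
Step 1: DY
Step 2: DYYD
Step 3: DYYDYDDY
Step 4: DYYDYDDYYDDYDYYD
Step 5: DYYDYDDYYDDYDYYDYDDYDYYDDYYDYDDY
Step 6: DYYDYDDYYDDYDYYDYDDYDYYDDYYDYDDYYDDYDYYDDYYDYDDYDYYDYDDYYDDYDYYD

Answer: DYYDYDDYYDDYDYYDYDDYDYYDDYYDYDDYYDDYDYYDDYYDYDDYDYYDYDDYYDDYDYYD


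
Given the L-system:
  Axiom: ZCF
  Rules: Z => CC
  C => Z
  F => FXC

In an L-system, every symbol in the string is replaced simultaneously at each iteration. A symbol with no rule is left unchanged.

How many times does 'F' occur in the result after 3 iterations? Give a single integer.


Answer: 1

Derivation:
Step 0: ZCF  (1 'F')
Step 1: CCZFXC  (1 'F')
Step 2: ZZCCFXCXZ  (1 'F')
Step 3: CCCCZZFXCXZXCC  (1 'F')


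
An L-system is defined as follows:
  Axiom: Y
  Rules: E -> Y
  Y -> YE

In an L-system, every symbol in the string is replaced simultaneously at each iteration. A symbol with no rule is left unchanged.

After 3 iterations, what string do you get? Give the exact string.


Answer: YEYYE

Derivation:
Step 0: Y
Step 1: YE
Step 2: YEY
Step 3: YEYYE


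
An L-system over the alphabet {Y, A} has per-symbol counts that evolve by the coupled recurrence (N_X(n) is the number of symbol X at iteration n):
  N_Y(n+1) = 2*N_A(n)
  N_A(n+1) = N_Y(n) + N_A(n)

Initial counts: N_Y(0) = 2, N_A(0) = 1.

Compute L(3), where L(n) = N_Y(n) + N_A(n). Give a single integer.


Step 0: N_Y=2, N_A=1, L=3
Step 1: N_Y=2, N_A=3, L=5
Step 2: N_Y=6, N_A=5, L=11
Step 3: N_Y=10, N_A=11, L=21

Answer: 21


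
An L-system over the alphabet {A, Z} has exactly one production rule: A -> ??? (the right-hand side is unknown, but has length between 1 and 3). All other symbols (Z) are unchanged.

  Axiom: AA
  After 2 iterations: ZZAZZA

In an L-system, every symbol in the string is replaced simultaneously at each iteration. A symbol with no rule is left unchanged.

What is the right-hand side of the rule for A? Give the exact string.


Trying A -> ZA:
  Step 0: AA
  Step 1: ZAZA
  Step 2: ZZAZZA
Matches the given result.

Answer: ZA


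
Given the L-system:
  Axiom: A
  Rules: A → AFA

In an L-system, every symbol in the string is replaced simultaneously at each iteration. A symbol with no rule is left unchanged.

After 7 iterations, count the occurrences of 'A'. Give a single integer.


Step 0: A  (1 'A')
Step 1: AFA  (2 'A')
Step 2: AFAFAFA  (4 'A')
Step 3: AFAFAFAFAFAFAFA  (8 'A')
Step 4: AFAFAFAFAFAFAFAFAFAFAFAFAFAFAFA  (16 'A')
Step 5: AFAFAFAFAFAFAFAFAFAFAFAFAFAFAFAFAFAFAFAFAFAFAFAFAFAFAFAFAFAFAFA  (32 'A')
Step 6: AFAFAFAFAFAFAFAFAFAFAFAFAFAFAFAFAFAFAFAFAFAFAFAFAFAFAFAFAFAFAFAFAFAFAFAFAFAFAFAFAFAFAFAFAFAFAFAFAFAFAFAFAFAFAFAFAFAFAFAFAFAFAFA  (64 'A')
Step 7: AFAFAFAFAFAFAFAFAFAFAFAFAFAFAFAFAFAFAFAFAFAFAFAFAFAFAFAFAFAFAFAFAFAFAFAFAFAFAFAFAFAFAFAFAFAFAFAFAFAFAFAFAFAFAFAFAFAFAFAFAFAFAFAFAFAFAFAFAFAFAFAFAFAFAFAFAFAFAFAFAFAFAFAFAFAFAFAFAFAFAFAFAFAFAFAFAFAFAFAFAFAFAFAFAFAFAFAFAFAFAFAFAFAFAFAFAFAFAFAFAFAFAFAFAFAFAFA  (128 'A')

Answer: 128


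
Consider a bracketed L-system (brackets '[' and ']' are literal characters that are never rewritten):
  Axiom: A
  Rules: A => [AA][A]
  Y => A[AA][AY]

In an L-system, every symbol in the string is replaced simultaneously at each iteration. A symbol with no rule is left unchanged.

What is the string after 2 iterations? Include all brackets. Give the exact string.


Step 0: A
Step 1: [AA][A]
Step 2: [[AA][A][AA][A]][[AA][A]]

Answer: [[AA][A][AA][A]][[AA][A]]


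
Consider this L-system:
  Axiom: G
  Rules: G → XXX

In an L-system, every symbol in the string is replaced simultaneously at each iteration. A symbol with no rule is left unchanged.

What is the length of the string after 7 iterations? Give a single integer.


Answer: 3

Derivation:
Step 0: length = 1
Step 1: length = 3
Step 2: length = 3
Step 3: length = 3
Step 4: length = 3
Step 5: length = 3
Step 6: length = 3
Step 7: length = 3


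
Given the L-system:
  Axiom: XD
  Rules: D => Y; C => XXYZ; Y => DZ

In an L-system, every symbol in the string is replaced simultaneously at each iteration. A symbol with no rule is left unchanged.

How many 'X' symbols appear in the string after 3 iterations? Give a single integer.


Answer: 1

Derivation:
Step 0: XD  (1 'X')
Step 1: XY  (1 'X')
Step 2: XDZ  (1 'X')
Step 3: XYZ  (1 'X')


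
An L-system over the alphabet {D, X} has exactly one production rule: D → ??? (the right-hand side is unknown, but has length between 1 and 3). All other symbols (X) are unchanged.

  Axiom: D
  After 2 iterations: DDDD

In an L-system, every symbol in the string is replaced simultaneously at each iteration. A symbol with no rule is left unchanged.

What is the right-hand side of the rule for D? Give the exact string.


Answer: DD

Derivation:
Trying D → DD:
  Step 0: D
  Step 1: DD
  Step 2: DDDD
Matches the given result.


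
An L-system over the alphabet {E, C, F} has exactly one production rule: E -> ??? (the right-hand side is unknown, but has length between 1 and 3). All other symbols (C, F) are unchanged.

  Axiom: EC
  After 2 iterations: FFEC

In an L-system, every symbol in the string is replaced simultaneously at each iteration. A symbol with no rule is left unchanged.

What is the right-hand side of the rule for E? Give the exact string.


Trying E -> FE:
  Step 0: EC
  Step 1: FEC
  Step 2: FFEC
Matches the given result.

Answer: FE


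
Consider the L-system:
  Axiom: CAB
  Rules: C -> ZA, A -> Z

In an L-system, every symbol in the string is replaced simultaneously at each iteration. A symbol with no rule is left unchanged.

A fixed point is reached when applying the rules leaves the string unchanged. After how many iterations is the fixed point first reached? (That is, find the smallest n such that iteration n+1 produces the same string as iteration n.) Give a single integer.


Step 0: CAB
Step 1: ZAZB
Step 2: ZZZB
Step 3: ZZZB  (unchanged — fixed point at step 2)

Answer: 2


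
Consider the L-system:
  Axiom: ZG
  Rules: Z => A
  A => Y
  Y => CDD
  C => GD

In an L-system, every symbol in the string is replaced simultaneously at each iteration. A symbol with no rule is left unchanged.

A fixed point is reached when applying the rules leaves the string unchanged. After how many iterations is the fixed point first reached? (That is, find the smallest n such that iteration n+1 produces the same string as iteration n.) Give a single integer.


Answer: 4

Derivation:
Step 0: ZG
Step 1: AG
Step 2: YG
Step 3: CDDG
Step 4: GDDDG
Step 5: GDDDG  (unchanged — fixed point at step 4)


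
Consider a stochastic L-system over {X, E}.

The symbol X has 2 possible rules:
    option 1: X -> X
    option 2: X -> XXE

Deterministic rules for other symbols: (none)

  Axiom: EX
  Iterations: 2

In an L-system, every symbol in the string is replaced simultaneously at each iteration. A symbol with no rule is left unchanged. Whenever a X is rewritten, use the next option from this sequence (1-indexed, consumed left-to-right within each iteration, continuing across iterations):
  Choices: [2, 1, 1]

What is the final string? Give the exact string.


Step 0: EX
Step 1: EXXE  (used choices [2])
Step 2: EXXE  (used choices [1, 1])

Answer: EXXE


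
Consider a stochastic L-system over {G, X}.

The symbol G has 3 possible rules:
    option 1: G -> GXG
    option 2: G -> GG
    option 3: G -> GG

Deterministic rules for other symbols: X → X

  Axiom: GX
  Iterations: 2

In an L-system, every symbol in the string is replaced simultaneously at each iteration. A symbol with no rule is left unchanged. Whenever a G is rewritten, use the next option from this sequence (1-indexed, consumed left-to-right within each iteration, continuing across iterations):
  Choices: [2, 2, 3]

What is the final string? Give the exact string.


Step 0: GX
Step 1: GGX  (used choices [2])
Step 2: GGGGX  (used choices [2, 3])

Answer: GGGGX


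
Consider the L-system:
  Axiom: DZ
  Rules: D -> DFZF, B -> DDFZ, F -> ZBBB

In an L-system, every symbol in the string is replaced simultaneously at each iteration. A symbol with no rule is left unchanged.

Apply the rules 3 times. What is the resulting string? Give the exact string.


Step 0: DZ
Step 1: DFZFZ
Step 2: DFZFZBBBZZBBBZ
Step 3: DFZFZBBBZZBBBZDDFZDDFZDDFZZZDDFZDDFZDDFZZ

Answer: DFZFZBBBZZBBBZDDFZDDFZDDFZZZDDFZDDFZDDFZZ


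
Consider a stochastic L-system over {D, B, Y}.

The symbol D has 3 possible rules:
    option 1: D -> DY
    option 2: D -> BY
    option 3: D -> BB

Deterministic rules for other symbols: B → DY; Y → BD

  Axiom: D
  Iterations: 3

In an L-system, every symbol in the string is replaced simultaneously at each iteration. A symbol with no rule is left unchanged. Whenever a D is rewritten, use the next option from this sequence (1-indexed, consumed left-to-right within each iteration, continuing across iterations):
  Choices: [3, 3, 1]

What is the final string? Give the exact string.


Step 0: D
Step 1: BB  (used choices [3])
Step 2: DYDY  (used choices [])
Step 3: BBBDDYBD  (used choices [3, 1])

Answer: BBBDDYBD


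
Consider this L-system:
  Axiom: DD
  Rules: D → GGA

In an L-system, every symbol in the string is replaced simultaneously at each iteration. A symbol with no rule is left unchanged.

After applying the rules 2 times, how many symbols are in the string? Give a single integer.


Step 0: length = 2
Step 1: length = 6
Step 2: length = 6

Answer: 6


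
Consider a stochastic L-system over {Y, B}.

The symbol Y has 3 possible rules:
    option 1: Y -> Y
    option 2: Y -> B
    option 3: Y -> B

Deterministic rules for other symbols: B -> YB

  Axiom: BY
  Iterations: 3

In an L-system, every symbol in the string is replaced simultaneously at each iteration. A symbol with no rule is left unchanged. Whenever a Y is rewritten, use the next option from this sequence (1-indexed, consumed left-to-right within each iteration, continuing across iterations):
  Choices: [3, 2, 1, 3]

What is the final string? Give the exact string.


Step 0: BY
Step 1: YBB  (used choices [3])
Step 2: BYBYB  (used choices [2])
Step 3: YBYYBBYB  (used choices [1, 3])

Answer: YBYYBBYB


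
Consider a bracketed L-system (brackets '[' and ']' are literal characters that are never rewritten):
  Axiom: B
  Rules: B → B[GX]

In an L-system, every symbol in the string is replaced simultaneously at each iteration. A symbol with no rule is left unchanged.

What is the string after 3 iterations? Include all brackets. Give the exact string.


Answer: B[GX][GX][GX]

Derivation:
Step 0: B
Step 1: B[GX]
Step 2: B[GX][GX]
Step 3: B[GX][GX][GX]


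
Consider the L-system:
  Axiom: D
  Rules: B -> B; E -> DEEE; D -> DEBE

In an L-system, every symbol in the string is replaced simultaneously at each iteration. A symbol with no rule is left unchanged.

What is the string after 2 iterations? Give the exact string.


Answer: DEBEDEEEBDEEE

Derivation:
Step 0: D
Step 1: DEBE
Step 2: DEBEDEEEBDEEE


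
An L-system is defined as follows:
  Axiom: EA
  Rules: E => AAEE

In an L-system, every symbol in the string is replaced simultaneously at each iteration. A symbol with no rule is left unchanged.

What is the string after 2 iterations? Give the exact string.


Answer: AAAAEEAAEEA

Derivation:
Step 0: EA
Step 1: AAEEA
Step 2: AAAAEEAAEEA


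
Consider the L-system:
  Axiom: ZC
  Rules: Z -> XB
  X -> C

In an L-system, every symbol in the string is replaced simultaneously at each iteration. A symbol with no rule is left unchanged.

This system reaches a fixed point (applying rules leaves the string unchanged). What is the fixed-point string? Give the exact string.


Answer: CBC

Derivation:
Step 0: ZC
Step 1: XBC
Step 2: CBC
Step 3: CBC  (unchanged — fixed point at step 2)


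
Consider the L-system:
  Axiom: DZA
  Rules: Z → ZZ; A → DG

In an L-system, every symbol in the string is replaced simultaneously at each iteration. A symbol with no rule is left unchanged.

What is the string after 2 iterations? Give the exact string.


Answer: DZZZZDG

Derivation:
Step 0: DZA
Step 1: DZZDG
Step 2: DZZZZDG


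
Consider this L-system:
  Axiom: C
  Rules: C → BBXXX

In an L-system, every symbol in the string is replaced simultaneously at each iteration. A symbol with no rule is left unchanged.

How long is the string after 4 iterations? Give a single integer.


Answer: 5

Derivation:
Step 0: length = 1
Step 1: length = 5
Step 2: length = 5
Step 3: length = 5
Step 4: length = 5


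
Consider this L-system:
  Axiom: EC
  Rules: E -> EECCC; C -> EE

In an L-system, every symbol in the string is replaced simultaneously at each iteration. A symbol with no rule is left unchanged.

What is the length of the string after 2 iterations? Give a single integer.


Step 0: length = 2
Step 1: length = 7
Step 2: length = 26

Answer: 26


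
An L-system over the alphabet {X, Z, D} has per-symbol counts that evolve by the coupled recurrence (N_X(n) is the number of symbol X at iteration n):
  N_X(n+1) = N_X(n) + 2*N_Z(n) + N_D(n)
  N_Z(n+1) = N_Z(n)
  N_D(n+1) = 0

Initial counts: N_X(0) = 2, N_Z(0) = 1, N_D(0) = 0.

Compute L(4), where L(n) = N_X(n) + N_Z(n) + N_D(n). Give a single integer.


Answer: 11

Derivation:
Step 0: N_X=2, N_Z=1, N_D=0, L=3
Step 1: N_X=4, N_Z=1, N_D=0, L=5
Step 2: N_X=6, N_Z=1, N_D=0, L=7
Step 3: N_X=8, N_Z=1, N_D=0, L=9
Step 4: N_X=10, N_Z=1, N_D=0, L=11


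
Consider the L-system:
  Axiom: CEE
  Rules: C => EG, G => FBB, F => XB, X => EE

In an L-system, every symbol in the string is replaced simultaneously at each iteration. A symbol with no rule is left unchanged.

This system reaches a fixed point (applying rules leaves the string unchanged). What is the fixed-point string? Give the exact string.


Step 0: CEE
Step 1: EGEE
Step 2: EFBBEE
Step 3: EXBBBEE
Step 4: EEEBBBEE
Step 5: EEEBBBEE  (unchanged — fixed point at step 4)

Answer: EEEBBBEE


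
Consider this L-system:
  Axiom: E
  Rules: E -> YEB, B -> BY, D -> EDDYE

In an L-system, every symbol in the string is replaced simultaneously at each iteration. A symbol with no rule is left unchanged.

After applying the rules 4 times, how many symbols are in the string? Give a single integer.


Step 0: length = 1
Step 1: length = 3
Step 2: length = 6
Step 3: length = 10
Step 4: length = 15

Answer: 15


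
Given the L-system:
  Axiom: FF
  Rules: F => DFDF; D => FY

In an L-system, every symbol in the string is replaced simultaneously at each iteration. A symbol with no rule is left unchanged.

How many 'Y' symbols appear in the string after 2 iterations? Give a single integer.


Step 0: FF  (0 'Y')
Step 1: DFDFDFDF  (0 'Y')
Step 2: FYDFDFFYDFDFFYDFDFFYDFDF  (4 'Y')

Answer: 4


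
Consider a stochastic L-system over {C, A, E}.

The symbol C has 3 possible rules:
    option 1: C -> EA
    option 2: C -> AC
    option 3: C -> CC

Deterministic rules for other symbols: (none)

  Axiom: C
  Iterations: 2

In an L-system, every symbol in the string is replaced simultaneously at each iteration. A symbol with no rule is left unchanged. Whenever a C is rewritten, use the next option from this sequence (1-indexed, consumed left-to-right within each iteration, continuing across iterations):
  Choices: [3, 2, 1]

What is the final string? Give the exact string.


Answer: ACEA

Derivation:
Step 0: C
Step 1: CC  (used choices [3])
Step 2: ACEA  (used choices [2, 1])


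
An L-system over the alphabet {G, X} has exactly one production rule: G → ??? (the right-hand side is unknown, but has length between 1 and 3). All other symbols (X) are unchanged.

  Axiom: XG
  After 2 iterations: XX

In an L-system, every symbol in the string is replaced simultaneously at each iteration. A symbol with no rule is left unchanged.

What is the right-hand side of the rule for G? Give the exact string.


Answer: X

Derivation:
Trying G → X:
  Step 0: XG
  Step 1: XX
  Step 2: XX
Matches the given result.


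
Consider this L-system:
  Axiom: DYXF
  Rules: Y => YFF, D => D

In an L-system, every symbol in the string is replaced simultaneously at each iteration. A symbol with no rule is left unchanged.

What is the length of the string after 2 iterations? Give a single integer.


Answer: 8

Derivation:
Step 0: length = 4
Step 1: length = 6
Step 2: length = 8


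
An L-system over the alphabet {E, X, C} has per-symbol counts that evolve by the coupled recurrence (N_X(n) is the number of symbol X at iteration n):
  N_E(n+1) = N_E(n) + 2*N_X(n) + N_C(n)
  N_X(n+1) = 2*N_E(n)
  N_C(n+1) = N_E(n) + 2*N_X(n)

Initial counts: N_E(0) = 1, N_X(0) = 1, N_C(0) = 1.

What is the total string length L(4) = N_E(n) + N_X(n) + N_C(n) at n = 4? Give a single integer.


Step 0: N_E=1, N_X=1, N_C=1, L=3
Step 1: N_E=4, N_X=2, N_C=3, L=9
Step 2: N_E=11, N_X=8, N_C=8, L=27
Step 3: N_E=35, N_X=22, N_C=27, L=84
Step 4: N_E=106, N_X=70, N_C=79, L=255

Answer: 255


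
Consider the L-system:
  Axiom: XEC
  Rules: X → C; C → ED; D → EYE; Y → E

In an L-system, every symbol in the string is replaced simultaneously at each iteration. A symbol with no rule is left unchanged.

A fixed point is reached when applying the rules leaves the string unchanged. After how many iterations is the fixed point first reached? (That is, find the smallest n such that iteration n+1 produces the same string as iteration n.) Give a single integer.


Step 0: XEC
Step 1: CEED
Step 2: EDEEEYE
Step 3: EEYEEEEEE
Step 4: EEEEEEEEE
Step 5: EEEEEEEEE  (unchanged — fixed point at step 4)

Answer: 4


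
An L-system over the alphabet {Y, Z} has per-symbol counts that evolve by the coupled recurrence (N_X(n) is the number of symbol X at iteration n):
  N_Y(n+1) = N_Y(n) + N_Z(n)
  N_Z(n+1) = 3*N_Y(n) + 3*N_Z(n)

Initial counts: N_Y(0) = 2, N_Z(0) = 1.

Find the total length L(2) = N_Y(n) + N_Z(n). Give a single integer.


Step 0: N_Y=2, N_Z=1, L=3
Step 1: N_Y=3, N_Z=9, L=12
Step 2: N_Y=12, N_Z=36, L=48

Answer: 48


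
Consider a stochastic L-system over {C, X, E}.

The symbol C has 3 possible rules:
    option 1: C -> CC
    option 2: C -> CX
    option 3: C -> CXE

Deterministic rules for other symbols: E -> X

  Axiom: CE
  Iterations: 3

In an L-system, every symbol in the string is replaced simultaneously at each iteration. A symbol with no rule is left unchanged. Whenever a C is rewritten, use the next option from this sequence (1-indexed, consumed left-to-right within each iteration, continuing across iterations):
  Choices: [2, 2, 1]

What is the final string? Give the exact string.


Step 0: CE
Step 1: CXX  (used choices [2])
Step 2: CXXX  (used choices [2])
Step 3: CCXXX  (used choices [1])

Answer: CCXXX


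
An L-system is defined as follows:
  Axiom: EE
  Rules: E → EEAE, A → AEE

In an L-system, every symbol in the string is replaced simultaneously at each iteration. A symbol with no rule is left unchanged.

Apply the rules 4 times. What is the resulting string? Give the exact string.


Answer: EEAEEEAEAEEEEAEEEAEEEAEAEEEEAEAEEEEAEEEAEEEAEEEAEAEEEEAEEEAEEEAEAEEEEAEEEAEEEAEAEEEEAEAEEEEAEEEAEEEAEEEAEAEEEEAEAEEEEAEEEAEEEAEEEAEAEEEEAEEEAEEEAEAEEEEAEEEAEEEAEAEEEEAEEEAEEEAEAEEEEAEAEEEEAEEEAEEEAEEEAEAEEEEAEEEAEEEAEAEEEEAEEEAEEEAEAEEEEAEAEEEEAEEEAEEEAEEEAEAEEEEAEEEAEEEAEAEEEEAEEEAEEEAEAEEEEAEAEEEEAEEEAEEEAEEEAEAEEEEAEAEEEEAEEEAEEEAEEEAEAEEEEAEEEAEEEAEAEEEEAEEEAEEEAEAEEEEAEEEAEEEAEAEEEEAEAEEEEAEEEAEEEAEEEAEAEEEEAE

Derivation:
Step 0: EE
Step 1: EEAEEEAE
Step 2: EEAEEEAEAEEEEAEEEAEEEAEAEEEEAE
Step 3: EEAEEEAEAEEEEAEEEAEEEAEAEEEEAEAEEEEAEEEAEEEAEEEAEAEEEEAEEEAEEEAEAEEEEAEEEAEEEAEAEEEEAEAEEEEAEEEAEEEAEEEAEAEEEEAE
Step 4: EEAEEEAEAEEEEAEEEAEEEAEAEEEEAEAEEEEAEEEAEEEAEEEAEAEEEEAEEEAEEEAEAEEEEAEEEAEEEAEAEEEEAEAEEEEAEEEAEEEAEEEAEAEEEEAEAEEEEAEEEAEEEAEEEAEAEEEEAEEEAEEEAEAEEEEAEEEAEEEAEAEEEEAEEEAEEEAEAEEEEAEAEEEEAEEEAEEEAEEEAEAEEEEAEEEAEEEAEAEEEEAEEEAEEEAEAEEEEAEAEEEEAEEEAEEEAEEEAEAEEEEAEEEAEEEAEAEEEEAEEEAEEEAEAEEEEAEAEEEEAEEEAEEEAEEEAEAEEEEAEAEEEEAEEEAEEEAEEEAEAEEEEAEEEAEEEAEAEEEEAEEEAEEEAEAEEEEAEEEAEEEAEAEEEEAEAEEEEAEEEAEEEAEEEAEAEEEEAE


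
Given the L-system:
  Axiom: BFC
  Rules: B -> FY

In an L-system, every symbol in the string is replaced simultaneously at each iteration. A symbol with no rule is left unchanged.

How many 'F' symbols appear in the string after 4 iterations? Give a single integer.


Step 0: BFC  (1 'F')
Step 1: FYFC  (2 'F')
Step 2: FYFC  (2 'F')
Step 3: FYFC  (2 'F')
Step 4: FYFC  (2 'F')

Answer: 2


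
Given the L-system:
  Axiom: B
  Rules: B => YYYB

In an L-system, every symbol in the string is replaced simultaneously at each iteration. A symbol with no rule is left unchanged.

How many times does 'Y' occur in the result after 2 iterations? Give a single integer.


Step 0: B  (0 'Y')
Step 1: YYYB  (3 'Y')
Step 2: YYYYYYB  (6 'Y')

Answer: 6


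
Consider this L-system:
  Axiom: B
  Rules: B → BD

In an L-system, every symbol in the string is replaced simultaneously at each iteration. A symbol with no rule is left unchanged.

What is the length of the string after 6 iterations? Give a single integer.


Step 0: length = 1
Step 1: length = 2
Step 2: length = 3
Step 3: length = 4
Step 4: length = 5
Step 5: length = 6
Step 6: length = 7

Answer: 7


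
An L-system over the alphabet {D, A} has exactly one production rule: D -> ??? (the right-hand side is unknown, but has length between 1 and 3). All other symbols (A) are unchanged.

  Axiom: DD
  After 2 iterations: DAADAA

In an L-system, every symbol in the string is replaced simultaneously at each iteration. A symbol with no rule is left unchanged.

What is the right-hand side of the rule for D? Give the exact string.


Trying D -> DA:
  Step 0: DD
  Step 1: DADA
  Step 2: DAADAA
Matches the given result.

Answer: DA


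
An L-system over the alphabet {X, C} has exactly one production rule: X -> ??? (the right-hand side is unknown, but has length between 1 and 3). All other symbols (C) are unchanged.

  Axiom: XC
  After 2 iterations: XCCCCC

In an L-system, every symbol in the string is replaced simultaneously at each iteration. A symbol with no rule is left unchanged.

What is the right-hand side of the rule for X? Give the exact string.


Trying X -> XCC:
  Step 0: XC
  Step 1: XCCC
  Step 2: XCCCCC
Matches the given result.

Answer: XCC


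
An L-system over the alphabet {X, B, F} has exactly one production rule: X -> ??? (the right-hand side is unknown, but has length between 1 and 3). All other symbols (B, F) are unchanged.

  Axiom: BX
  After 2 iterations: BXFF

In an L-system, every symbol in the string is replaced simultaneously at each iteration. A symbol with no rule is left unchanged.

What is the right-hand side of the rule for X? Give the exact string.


Answer: XF

Derivation:
Trying X -> XF:
  Step 0: BX
  Step 1: BXF
  Step 2: BXFF
Matches the given result.


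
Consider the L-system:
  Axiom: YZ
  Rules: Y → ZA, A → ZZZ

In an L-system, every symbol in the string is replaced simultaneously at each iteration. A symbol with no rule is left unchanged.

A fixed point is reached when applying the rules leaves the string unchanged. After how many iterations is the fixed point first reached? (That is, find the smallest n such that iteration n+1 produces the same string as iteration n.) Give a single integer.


Step 0: YZ
Step 1: ZAZ
Step 2: ZZZZZ
Step 3: ZZZZZ  (unchanged — fixed point at step 2)

Answer: 2


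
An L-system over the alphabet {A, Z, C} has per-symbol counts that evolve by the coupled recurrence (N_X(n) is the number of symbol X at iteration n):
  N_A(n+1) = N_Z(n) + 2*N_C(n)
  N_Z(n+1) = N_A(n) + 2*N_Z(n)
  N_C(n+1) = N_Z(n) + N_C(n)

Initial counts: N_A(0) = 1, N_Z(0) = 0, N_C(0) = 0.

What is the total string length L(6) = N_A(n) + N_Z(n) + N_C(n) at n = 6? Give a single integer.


Answer: 252

Derivation:
Step 0: N_A=1, N_Z=0, N_C=0, L=1
Step 1: N_A=0, N_Z=1, N_C=0, L=1
Step 2: N_A=1, N_Z=2, N_C=1, L=4
Step 3: N_A=4, N_Z=5, N_C=3, L=12
Step 4: N_A=11, N_Z=14, N_C=8, L=33
Step 5: N_A=30, N_Z=39, N_C=22, L=91
Step 6: N_A=83, N_Z=108, N_C=61, L=252


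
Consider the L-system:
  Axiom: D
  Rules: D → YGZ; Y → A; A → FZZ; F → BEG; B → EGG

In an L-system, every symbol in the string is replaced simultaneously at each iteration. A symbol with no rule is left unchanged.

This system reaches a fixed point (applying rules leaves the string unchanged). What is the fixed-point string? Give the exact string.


Step 0: D
Step 1: YGZ
Step 2: AGZ
Step 3: FZZGZ
Step 4: BEGZZGZ
Step 5: EGGEGZZGZ
Step 6: EGGEGZZGZ  (unchanged — fixed point at step 5)

Answer: EGGEGZZGZ


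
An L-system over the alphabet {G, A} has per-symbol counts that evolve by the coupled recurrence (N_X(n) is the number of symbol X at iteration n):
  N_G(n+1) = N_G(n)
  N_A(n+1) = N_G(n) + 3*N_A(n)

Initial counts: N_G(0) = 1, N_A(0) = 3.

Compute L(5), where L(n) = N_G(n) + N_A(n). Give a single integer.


Step 0: N_G=1, N_A=3, L=4
Step 1: N_G=1, N_A=10, L=11
Step 2: N_G=1, N_A=31, L=32
Step 3: N_G=1, N_A=94, L=95
Step 4: N_G=1, N_A=283, L=284
Step 5: N_G=1, N_A=850, L=851

Answer: 851


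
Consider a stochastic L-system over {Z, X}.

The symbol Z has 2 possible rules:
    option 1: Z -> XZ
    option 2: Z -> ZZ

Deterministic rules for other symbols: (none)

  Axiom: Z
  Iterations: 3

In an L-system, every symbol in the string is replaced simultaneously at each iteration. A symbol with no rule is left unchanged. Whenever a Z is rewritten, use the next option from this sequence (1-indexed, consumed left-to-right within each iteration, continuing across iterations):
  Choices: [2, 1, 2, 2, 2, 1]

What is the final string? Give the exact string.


Step 0: Z
Step 1: ZZ  (used choices [2])
Step 2: XZZZ  (used choices [1, 2])
Step 3: XZZZZXZ  (used choices [2, 2, 1])

Answer: XZZZZXZ


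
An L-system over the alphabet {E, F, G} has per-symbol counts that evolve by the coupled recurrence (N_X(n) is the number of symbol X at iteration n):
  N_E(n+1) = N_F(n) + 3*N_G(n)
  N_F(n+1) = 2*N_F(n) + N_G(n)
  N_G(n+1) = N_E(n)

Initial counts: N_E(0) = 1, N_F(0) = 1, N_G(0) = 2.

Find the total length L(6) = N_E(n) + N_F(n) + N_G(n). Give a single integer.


Answer: 763

Derivation:
Step 0: N_E=1, N_F=1, N_G=2, L=4
Step 1: N_E=7, N_F=4, N_G=1, L=12
Step 2: N_E=7, N_F=9, N_G=7, L=23
Step 3: N_E=30, N_F=25, N_G=7, L=62
Step 4: N_E=46, N_F=57, N_G=30, L=133
Step 5: N_E=147, N_F=144, N_G=46, L=337
Step 6: N_E=282, N_F=334, N_G=147, L=763


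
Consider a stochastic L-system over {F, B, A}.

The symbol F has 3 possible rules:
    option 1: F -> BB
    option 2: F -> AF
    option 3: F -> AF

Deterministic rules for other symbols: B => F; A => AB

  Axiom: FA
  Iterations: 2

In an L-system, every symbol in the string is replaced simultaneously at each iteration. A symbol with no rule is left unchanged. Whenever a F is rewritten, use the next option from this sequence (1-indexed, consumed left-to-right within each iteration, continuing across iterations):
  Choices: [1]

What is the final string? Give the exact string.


Answer: FFABF

Derivation:
Step 0: FA
Step 1: BBAB  (used choices [1])
Step 2: FFABF  (used choices [])


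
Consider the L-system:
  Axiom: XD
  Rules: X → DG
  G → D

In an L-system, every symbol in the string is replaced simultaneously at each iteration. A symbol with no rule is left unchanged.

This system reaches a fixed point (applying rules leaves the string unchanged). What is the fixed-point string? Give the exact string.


Answer: DDD

Derivation:
Step 0: XD
Step 1: DGD
Step 2: DDD
Step 3: DDD  (unchanged — fixed point at step 2)


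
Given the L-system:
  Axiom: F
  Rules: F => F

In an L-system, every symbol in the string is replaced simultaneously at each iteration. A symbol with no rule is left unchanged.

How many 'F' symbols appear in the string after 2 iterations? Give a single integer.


Step 0: F  (1 'F')
Step 1: F  (1 'F')
Step 2: F  (1 'F')

Answer: 1


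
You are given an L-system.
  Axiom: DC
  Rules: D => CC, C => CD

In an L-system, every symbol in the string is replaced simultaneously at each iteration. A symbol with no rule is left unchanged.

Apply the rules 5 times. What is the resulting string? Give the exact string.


Answer: CDCCCDCDCDCCCDCCCDCCCDCDCDCCCDCCCDCCCDCDCDCCCDCCCDCCCDCDCDCCCDCD

Derivation:
Step 0: DC
Step 1: CCCD
Step 2: CDCDCDCC
Step 3: CDCCCDCCCDCCCDCD
Step 4: CDCCCDCDCDCCCDCDCDCCCDCDCDCCCDCC
Step 5: CDCCCDCDCDCCCDCCCDCCCDCDCDCCCDCCCDCCCDCDCDCCCDCCCDCCCDCDCDCCCDCD
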